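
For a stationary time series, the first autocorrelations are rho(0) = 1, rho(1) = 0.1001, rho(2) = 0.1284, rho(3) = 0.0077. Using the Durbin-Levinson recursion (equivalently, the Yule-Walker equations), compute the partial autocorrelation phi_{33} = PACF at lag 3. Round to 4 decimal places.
\phi_{33} = -0.0160

The PACF at lag k is phi_{kk}, the last component of the solution
to the Yule-Walker system G_k phi = r_k where
  (G_k)_{ij} = rho(|i - j|), (r_k)_i = rho(i), i,j = 1..k.
Equivalently, Durbin-Levinson gives phi_{kk} iteratively:
  phi_{11} = rho(1)
  phi_{kk} = [rho(k) - sum_{j=1..k-1} phi_{k-1,j} rho(k-j)]
            / [1 - sum_{j=1..k-1} phi_{k-1,j} rho(j)],
  phi_{k,j} = phi_{k-1,j} - phi_{kk} phi_{k-1,k-j},  j = 1..k-1.
Step k = 1:
  phi_11 = rho(1) = 0.1001.
Step k = 2:
  phi_22 = [rho(2) - phi_11 rho(1)] / [1 - phi_11 rho(1)] = [0.1284 - (0.1001)(0.1001)] / [1 - (0.1001)(0.1001)]
         = 0.11837999 / 0.98997999 = 0.119578.
  Update: phi_21 = phi_11 - phi_22 phi_11 = 0.1001 - (0.119578)(0.1001) = 0.08813.
Step k = 3:
  phi_33 = [rho(3) - phi_21 rho(2) - phi_22 rho(1)] / [1 - phi_21 rho(1) - phi_22 rho(2)]
    numerator   = 0.0077 - (0.08813)(0.1284) - (0.119578)(0.1001) = -0.0155857
    denominator = 1 - (0.08813)(0.1001) - (0.119578)(0.1284) = 0.97582433
  phi_33 = -0.0155857 / 0.97582433 = -0.016.
Therefore phi_{33} = -0.0160.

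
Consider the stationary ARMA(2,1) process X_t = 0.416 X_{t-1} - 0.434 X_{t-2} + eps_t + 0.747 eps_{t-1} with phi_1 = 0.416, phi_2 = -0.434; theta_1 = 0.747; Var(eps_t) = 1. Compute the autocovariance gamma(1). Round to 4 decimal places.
\gamma(1) = 1.2981

Multiply the model equation by X_{t-k} and take expectations. With theta_0 = psi_0 = 1 and psi_j the MA(infinity) weights, this gives
  gamma(k) - sum_i phi_i gamma(k-i) = c_k,
  c_k = sigma^2 * sum_{j=k..q} theta_j psi_{j-k}   (c_k = 0 for k > q),
using gamma(-m) = gamma(m).
psi-weights needed (psi_j = theta_j + sum_i phi_i psi_{j-i}):
  psi_1 = theta_1 + phi_1 = 0.747 + (0.416) = 1.163
Right-hand sides:
  c_0 = sigma^2 (1 + theta_1 psi_1) = 1 * (1 + (0.747)(1.163)) = 1 * 1.868761 = 1.868761
  c_1 = sigma^2 theta_1 = 1 * (0.747) = 0.747
  c_2 = 0
Equations for k = 0, 1, 2 (AR order 2, c_2 = 0):
  (E0) gamma(0) = phi_1 gamma(1) + phi_2 gamma(2) + c_0
  (E1) gamma(1) = phi_1 gamma(0) + phi_2 gamma(1) + c_1
  (E2) gamma(2) = phi_1 gamma(1) + phi_2 gamma(0)
From (E1): gamma(1) = A gamma(0) + B with
  A = phi_1 / (1 - phi_2) = 0.416 / 1.434 = 0.290098,   B = c_1 / (1 - phi_2) = 0.747 / 1.434 = 0.520921.
Insert (E2) into (E0): gamma(0) (1 - phi_2^2) = phi_1 (1 + phi_2) gamma(1) + c_0.
  phi_1 (1 + phi_2) = (0.416)(0.566) = 0.235456,   1 - phi_2^2 = 0.811644.
Replace gamma(1) by A gamma(0) + B and collect gamma(0):
  gamma(0) [0.811644 - (0.235456)(0.290098)] = (0.235456)(0.520921) + 1.868761
  gamma(0) * 0.743339 = 1.991415
  gamma(0) = 1.991415 / 0.743339 = 2.679014.
  gamma(1) = A gamma(0) + B = (0.290098)(2.679014) + (0.520921) = 1.298096.
Therefore gamma(1) = 1.2981 (to 4 decimal places).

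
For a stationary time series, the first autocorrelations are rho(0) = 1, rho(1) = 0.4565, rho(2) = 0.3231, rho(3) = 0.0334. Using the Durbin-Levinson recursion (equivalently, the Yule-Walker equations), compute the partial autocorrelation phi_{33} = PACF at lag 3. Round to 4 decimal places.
\phi_{33} = -0.2050

The PACF at lag k is phi_{kk}, the last component of the solution
to the Yule-Walker system G_k phi = r_k where
  (G_k)_{ij} = rho(|i - j|), (r_k)_i = rho(i), i,j = 1..k.
Equivalently, Durbin-Levinson gives phi_{kk} iteratively:
  phi_{11} = rho(1)
  phi_{kk} = [rho(k) - sum_{j=1..k-1} phi_{k-1,j} rho(k-j)]
            / [1 - sum_{j=1..k-1} phi_{k-1,j} rho(j)],
  phi_{k,j} = phi_{k-1,j} - phi_{kk} phi_{k-1,k-j},  j = 1..k-1.
Step k = 1:
  phi_11 = rho(1) = 0.4565.
Step k = 2:
  phi_22 = [rho(2) - phi_11 rho(1)] / [1 - phi_11 rho(1)] = [0.3231 - (0.4565)(0.4565)] / [1 - (0.4565)(0.4565)]
         = 0.11470775 / 0.79160775 = 0.144905.
  Update: phi_21 = phi_11 - phi_22 phi_11 = 0.4565 - (0.144905)(0.4565) = 0.390351.
Step k = 3:
  phi_33 = [rho(3) - phi_21 rho(2) - phi_22 rho(1)] / [1 - phi_21 rho(1) - phi_22 rho(2)]
    numerator   = 0.0334 - (0.390351)(0.3231) - (0.144905)(0.4565) = -0.15887143
    denominator = 1 - (0.390351)(0.4565) - (0.144905)(0.3231) = 0.77498605
  phi_33 = -0.15887143 / 0.77498605 = -0.205.
Therefore phi_{33} = -0.2050.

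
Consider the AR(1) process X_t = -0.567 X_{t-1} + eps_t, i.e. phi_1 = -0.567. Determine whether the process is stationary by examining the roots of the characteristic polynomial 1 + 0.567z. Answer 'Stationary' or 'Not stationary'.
\text{Stationary}

The AR(p) characteristic polynomial is P(z) = 1 + 0.567z.
Stationarity requires all roots to lie outside the unit circle, i.e. |z| > 1 for every root.
This is linear in z: 1 + (0.567) z = 0  =>  z = -1/(0.567) = -1.763668,  |z| = 1.763668.
Moduli of all roots: 1.7637.
All moduli strictly greater than 1? Yes.
Verdict: Stationary.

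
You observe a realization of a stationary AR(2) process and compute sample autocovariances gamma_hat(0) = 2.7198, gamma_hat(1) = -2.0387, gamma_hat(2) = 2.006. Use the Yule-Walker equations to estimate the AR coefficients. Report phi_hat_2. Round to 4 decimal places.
\hat\phi_{2} = 0.4010

The Yule-Walker equations for an AR(p) process read, in matrix form,
  Gamma_p phi = r_p,   with   (Gamma_p)_{ij} = gamma(|i - j|),
                       (r_p)_i = gamma(i),   i,j = 1..p.
Substitute the sample gammas (Toeplitz matrix and right-hand side of size 2):
  Gamma_p = [[2.7198, -2.0387], [-2.0387, 2.7198]]
  r_p     = [-2.0387, 2.006]
Written out:
  2.7198 phi_1 - 2.0387 phi_2 = -2.0387
  -2.0387 phi_1 + 2.7198 phi_2 = 2.006
Solve by Cramer's rule:
  det = gamma(0)^2 - gamma(1)^2 = (2.7198)^2 - (-2.0387)^2 = 7.39731204 - 4.15629769 = 3.24101435
  phi_hat_1 = [gamma(1) gamma(0) - gamma(1) gamma(2)] / det = [(-2.0387)(2.7198) - (-2.0387)(2.006)] / 3.24101435 = -1.45522406 / 3.24101435 = -0.449
  phi_hat_2 = [gamma(0) gamma(2) - gamma(1)^2] / det = [(2.7198)(2.006) - (-2.0387)^2] / 3.24101435 = 1.29962111 / 3.24101435 = 0.401
So phi_hat = [-0.4490, 0.4010].
Therefore phi_hat_2 = 0.4010.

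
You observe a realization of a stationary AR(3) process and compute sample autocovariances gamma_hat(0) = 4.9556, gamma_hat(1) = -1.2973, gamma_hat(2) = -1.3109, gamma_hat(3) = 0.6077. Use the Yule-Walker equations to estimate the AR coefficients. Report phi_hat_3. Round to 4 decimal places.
\hat\phi_{3} = -0.0800

The Yule-Walker equations for an AR(p) process read, in matrix form,
  Gamma_p phi = r_p,   with   (Gamma_p)_{ij} = gamma(|i - j|),
                       (r_p)_i = gamma(i),   i,j = 1..p.
Substitute the sample gammas (Toeplitz matrix and right-hand side of size 3):
  Gamma_p = [[4.9556, -1.2973, -1.3109], [-1.2973, 4.9556, -1.2973], [-1.3109, -1.2973, 4.9556]]
  r_p     = [-1.2973, -1.3109, 0.6077]
Written out (R1..R3):
  (R1) 4.9556 phi_1 - 1.2973 phi_2 - 1.3109 phi_3 = -1.2973
  (R2) -1.2973 phi_1 + 4.9556 phi_2 - 1.2973 phi_3 = -1.3109
  (R3) -1.3109 phi_1 - 1.2973 phi_2 + 4.9556 phi_3 = 0.6077
Gaussian elimination:
  R2 <- R2 - (-1.2973/4.9556) R1 = R2 - (-0.261785) R1:  4.615987 phi_2 - 1.640473 phi_3 = -1.650513
  R3 <- R3 - (-1.3109/4.9556) R1 = R3 - (-0.264529) R1:  -1.640473 phi_2 + 4.608829 phi_3 = 0.264527
  R3 <- R3 - (-1.640473/4.615987) R2 = R3 - (-0.35539) R2:  4.025822 phi_3 = -0.322049
Back-substitution:
  phi_hat_3 = -0.322049 / 4.025822 = -0.079996
  phi_hat_2 = (-1.650513 - (-1.640473)(-0.079996)) / 4.615987 = -0.385994
  phi_hat_1 = (-1.2973 - (-1.2973)(-0.385994) - (-1.3109)(-0.079996)) / 4.9556 = -0.383993
So phi_hat = [-0.3840, -0.3860, -0.0800].
Therefore phi_hat_3 = -0.0800.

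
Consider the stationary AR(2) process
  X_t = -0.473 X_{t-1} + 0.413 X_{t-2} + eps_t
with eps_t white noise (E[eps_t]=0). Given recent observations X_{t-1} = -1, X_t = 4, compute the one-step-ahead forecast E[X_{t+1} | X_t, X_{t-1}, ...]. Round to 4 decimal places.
E[X_{t+1} \mid \mathcal F_t] = -2.3050

For an AR(p) model X_t = c + sum_i phi_i X_{t-i} + eps_t, the
one-step-ahead conditional mean is
  E[X_{t+1} | X_t, ...] = c + sum_i phi_i X_{t+1-i}.
Substitute known values:
  E[X_{t+1} | ...] = (-0.473) * (4) + (0.413) * (-1)
                   = -2.3050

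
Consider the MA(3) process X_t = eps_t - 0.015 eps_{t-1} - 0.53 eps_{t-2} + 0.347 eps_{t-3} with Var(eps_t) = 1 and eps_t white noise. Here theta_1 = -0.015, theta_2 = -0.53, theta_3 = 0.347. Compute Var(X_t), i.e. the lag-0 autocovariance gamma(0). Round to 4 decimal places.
\gamma(0) = 1.4015

For an MA(q) process X_t = eps_t + sum_i theta_i eps_{t-i} with
Var(eps_t) = sigma^2, the variance is
  gamma(0) = sigma^2 * (1 + sum_i theta_i^2).
  sum_i theta_i^2 = (-0.015)^2 + (-0.53)^2 + (0.347)^2 = 0.000225 + 0.2809 + 0.120409 = 0.401534.
  gamma(0) = 1 * (1 + 0.401534) = 1 * 1.401534 = 1.401534, which rounds to 1.4015.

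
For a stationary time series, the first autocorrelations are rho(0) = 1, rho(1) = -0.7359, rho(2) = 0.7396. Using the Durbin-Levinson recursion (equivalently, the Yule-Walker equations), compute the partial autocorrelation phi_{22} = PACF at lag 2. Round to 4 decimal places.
\phi_{22} = 0.4320

The PACF at lag k is phi_{kk}, the last component of the solution
to the Yule-Walker system G_k phi = r_k where
  (G_k)_{ij} = rho(|i - j|), (r_k)_i = rho(i), i,j = 1..k.
Equivalently, Durbin-Levinson gives phi_{kk} iteratively:
  phi_{11} = rho(1)
  phi_{kk} = [rho(k) - sum_{j=1..k-1} phi_{k-1,j} rho(k-j)]
            / [1 - sum_{j=1..k-1} phi_{k-1,j} rho(j)],
  phi_{k,j} = phi_{k-1,j} - phi_{kk} phi_{k-1,k-j},  j = 1..k-1.
Step k = 1:
  phi_11 = rho(1) = -0.7359.
Step k = 2:
  phi_22 = [rho(2) - phi_11 rho(1)] / [1 - phi_11 rho(1)] = [0.7396 - (-0.7359)(-0.7359)] / [1 - (-0.7359)(-0.7359)]
         = 0.19805119 / 0.45845119 = 0.432.
Therefore phi_{22} = 0.4320.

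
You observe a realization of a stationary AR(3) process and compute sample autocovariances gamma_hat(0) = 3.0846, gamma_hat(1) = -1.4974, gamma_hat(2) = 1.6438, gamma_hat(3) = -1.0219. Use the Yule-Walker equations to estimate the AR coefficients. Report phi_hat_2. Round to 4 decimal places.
\hat\phi_{2} = 0.3960

The Yule-Walker equations for an AR(p) process read, in matrix form,
  Gamma_p phi = r_p,   with   (Gamma_p)_{ij} = gamma(|i - j|),
                       (r_p)_i = gamma(i),   i,j = 1..p.
Substitute the sample gammas (Toeplitz matrix and right-hand side of size 3):
  Gamma_p = [[3.0846, -1.4974, 1.6438], [-1.4974, 3.0846, -1.4974], [1.6438, -1.4974, 3.0846]]
  r_p     = [-1.4974, 1.6438, -1.0219]
Written out (R1..R3):
  (R1) 3.0846 phi_1 - 1.4974 phi_2 + 1.6438 phi_3 = -1.4974
  (R2) -1.4974 phi_1 + 3.0846 phi_2 - 1.4974 phi_3 = 1.6438
  (R3) 1.6438 phi_1 - 1.4974 phi_2 + 3.0846 phi_3 = -1.0219
Gaussian elimination:
  R2 <- R2 - (-1.4974/3.0846) R1 = R2 - (-0.485444) R1:  2.357696 phi_2 - 0.699427 phi_3 = 0.916896
  R3 <- R3 - (1.6438/3.0846) R1 = R3 - (0.532905) R1:  -0.699427 phi_2 + 2.20861 phi_3 = -0.223927
  R3 <- R3 - (-0.699427/2.357696) R2 = R3 - (-0.296657) R2:  2.00112 phi_3 = 0.048076
Back-substitution:
  phi_hat_3 = 0.048076 / 2.00112 = 0.024025
  phi_hat_2 = (0.916896 - (-0.699427)(0.024025)) / 2.357696 = 0.396022
  phi_hat_1 = (-1.4974 - (-1.4974)(0.396022) - (1.6438)(0.024025)) / 3.0846 = -0.306
So phi_hat = [-0.3060, 0.3960, 0.0240].
Therefore phi_hat_2 = 0.3960.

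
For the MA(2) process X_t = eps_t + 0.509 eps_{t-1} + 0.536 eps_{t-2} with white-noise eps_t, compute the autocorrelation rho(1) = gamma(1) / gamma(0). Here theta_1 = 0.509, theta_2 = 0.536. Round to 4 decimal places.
\rho(1) = 0.5056

For an MA(q) process with theta_0 = 1, the autocovariance is
  gamma(k) = sigma^2 * sum_{i=0..q-k} theta_i * theta_{i+k},
and rho(k) = gamma(k) / gamma(0). Sigma^2 cancels.
  numerator   = (1)*(0.509) + (0.509)*(0.536) = 0.781824.
  denominator = (1)^2 + (0.509)^2 + (0.536)^2 = 1.546377.
  rho(1) = 0.781824 / 1.546377 = 0.5056.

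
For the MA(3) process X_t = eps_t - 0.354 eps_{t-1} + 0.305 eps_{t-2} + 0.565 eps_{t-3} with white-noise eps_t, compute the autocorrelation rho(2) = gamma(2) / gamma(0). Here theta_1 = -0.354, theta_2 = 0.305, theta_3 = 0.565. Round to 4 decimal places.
\rho(2) = 0.0683

For an MA(q) process with theta_0 = 1, the autocovariance is
  gamma(k) = sigma^2 * sum_{i=0..q-k} theta_i * theta_{i+k},
and rho(k) = gamma(k) / gamma(0). Sigma^2 cancels.
  numerator   = (1)*(0.305) + (-0.354)*(0.565) = 0.10499.
  denominator = (1)^2 + (-0.354)^2 + (0.305)^2 + (0.565)^2 = 1.537566.
  rho(2) = 0.10499 / 1.537566 = 0.0683.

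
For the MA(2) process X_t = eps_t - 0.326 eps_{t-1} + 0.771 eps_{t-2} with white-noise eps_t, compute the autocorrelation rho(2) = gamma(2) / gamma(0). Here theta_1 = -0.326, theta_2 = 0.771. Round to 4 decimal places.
\rho(2) = 0.4533

For an MA(q) process with theta_0 = 1, the autocovariance is
  gamma(k) = sigma^2 * sum_{i=0..q-k} theta_i * theta_{i+k},
and rho(k) = gamma(k) / gamma(0). Sigma^2 cancels.
  numerator   = (1)*(0.771) = 0.771.
  denominator = (1)^2 + (-0.326)^2 + (0.771)^2 = 1.700717.
  rho(2) = 0.771 / 1.700717 = 0.4533.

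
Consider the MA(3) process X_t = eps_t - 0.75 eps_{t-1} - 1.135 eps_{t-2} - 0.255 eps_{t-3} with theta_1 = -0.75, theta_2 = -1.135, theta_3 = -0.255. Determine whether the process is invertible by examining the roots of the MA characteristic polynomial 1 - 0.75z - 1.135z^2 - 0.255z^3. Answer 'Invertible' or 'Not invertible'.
\text{Not invertible}

The MA(q) characteristic polynomial is P(z) = 1 - 0.75z - 1.135z^2 - 0.255z^3.
Invertibility requires all roots to lie outside the unit circle, i.e. |z| > 1 for every root.
Degree 3: look for a simple real root z0 first, then factor out (1 - z/z0) and solve the remaining quadratic.
Testing z0 = -2: P(-2) = 1 + (-0.75)(-2) + (-1.135)(-2)^2 + (-0.255)(-2)^3
  = 1 + (1.5) + (-4.54) + (2.04) = 0.  So z_0 = -2 is a root, |z_0| = 2.
Divide out the factor (1 + 0.5 z) = (1 - z/z0) (since 1/z0 = -0.5):
  P(z) = (1 + 0.5 z)(1 + (-1.25) z + (-0.51) z^2)
  [check: z-coef -1.25 - (-0.5) = -0.75; z^2-coef -0.51 - (-0.5)(-1.25) = -1.135; z^3-coef -(-0.5)(-0.51) = -0.255.]
Remaining roots from the quadratic factor 1 + (-1.25) z + (-0.51) z^2:
  Set 1 + (-1.25) z + (-0.51) z^2 = 0, i.e. a z^2 + b z + c = 0 with a = -0.51, b = -1.25, c = 1.
  Discriminant D = b^2 - 4ac = (-1.25)^2 - 4*(-0.51)*1 = 1.5625 - (-2.04) = 3.6025.
  D >= 0, so the roots are real: z = (-b +/- sqrt(D)) / (2a) = (1.25 +/- 1.898025) / (-1.02).
    z_1 = (1.25 + 1.898025) / (-1.02) = -3.0863,   |z_1| = 3.0863.
    z_2 = (1.25 - 1.898025) / (-1.02) = 0.6353,   |z_2| = 0.6353.
Moduli of all roots: 2.0000, 3.0863, 0.6353.
All moduli strictly greater than 1? No.
Verdict: Not invertible.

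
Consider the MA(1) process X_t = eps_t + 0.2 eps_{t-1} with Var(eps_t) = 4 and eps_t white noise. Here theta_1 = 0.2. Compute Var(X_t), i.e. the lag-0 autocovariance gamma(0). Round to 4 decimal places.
\gamma(0) = 4.1600

For an MA(q) process X_t = eps_t + sum_i theta_i eps_{t-i} with
Var(eps_t) = sigma^2, the variance is
  gamma(0) = sigma^2 * (1 + sum_i theta_i^2).
  sum_i theta_i^2 = (0.2)^2 = 0.04.
  gamma(0) = 4 * (1 + 0.04) = 4 * 1.04 = 4.16, which rounds to 4.1600.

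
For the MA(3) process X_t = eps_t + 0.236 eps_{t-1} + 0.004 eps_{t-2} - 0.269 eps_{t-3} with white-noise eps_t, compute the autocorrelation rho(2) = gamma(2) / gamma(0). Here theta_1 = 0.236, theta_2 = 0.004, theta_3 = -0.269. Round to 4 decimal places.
\rho(2) = -0.0527

For an MA(q) process with theta_0 = 1, the autocovariance is
  gamma(k) = sigma^2 * sum_{i=0..q-k} theta_i * theta_{i+k},
and rho(k) = gamma(k) / gamma(0). Sigma^2 cancels.
  numerator   = (1)*(0.004) + (0.236)*(-0.269) = -0.059484.
  denominator = (1)^2 + (0.236)^2 + (0.004)^2 + (-0.269)^2 = 1.128073.
  rho(2) = -0.059484 / 1.128073 = -0.0527.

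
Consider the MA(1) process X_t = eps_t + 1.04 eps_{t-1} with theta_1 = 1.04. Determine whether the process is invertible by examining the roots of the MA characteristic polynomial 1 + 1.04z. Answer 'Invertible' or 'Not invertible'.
\text{Not invertible}

The MA(q) characteristic polynomial is P(z) = 1 + 1.04z.
Invertibility requires all roots to lie outside the unit circle, i.e. |z| > 1 for every root.
This is linear in z: 1 + (1.04) z = 0  =>  z = -1/(1.04) = -0.961538,  |z| = 0.961538.
Moduli of all roots: 0.9615.
All moduli strictly greater than 1? No.
Verdict: Not invertible.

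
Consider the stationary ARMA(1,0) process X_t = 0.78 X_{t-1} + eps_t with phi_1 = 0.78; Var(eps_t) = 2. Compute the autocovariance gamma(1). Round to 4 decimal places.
\gamma(1) = 3.9837

Multiply the model equation by X_{t-k} and take expectations. With theta_0 = psi_0 = 1 and psi_j the MA(infinity) weights, this gives
  gamma(k) - sum_i phi_i gamma(k-i) = c_k,
  c_k = sigma^2 * sum_{j=k..q} theta_j psi_{j-k}   (c_k = 0 for k > q),
using gamma(-m) = gamma(m).
Pure AR (q = 0): c_0 = sigma^2 = 2, c_k = 0 for k >= 1.
Equations for k = 0 and k = 1 (AR order 1):
  gamma(0) = phi_1 gamma(1) + c_0
  gamma(1) = phi_1 gamma(0) + c_1
Substituting the second into the first: gamma(0) (1 - phi_1^2) = c_0 + phi_1 c_1, so
  gamma(0) = c_0 / (1 - phi_1^2) = 2 / (1 - (0.78)^2) = 2 / 0.3916 = 5.107252.
  gamma(1) = phi_1 gamma(0) = (0.78)(5.107252) = 3.983657.
Therefore gamma(1) = 3.9837 (to 4 decimal places).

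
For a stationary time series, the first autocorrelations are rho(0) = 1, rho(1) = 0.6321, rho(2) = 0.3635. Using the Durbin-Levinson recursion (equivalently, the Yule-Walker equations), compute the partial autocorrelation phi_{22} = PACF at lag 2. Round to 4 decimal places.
\phi_{22} = -0.0600

The PACF at lag k is phi_{kk}, the last component of the solution
to the Yule-Walker system G_k phi = r_k where
  (G_k)_{ij} = rho(|i - j|), (r_k)_i = rho(i), i,j = 1..k.
Equivalently, Durbin-Levinson gives phi_{kk} iteratively:
  phi_{11} = rho(1)
  phi_{kk} = [rho(k) - sum_{j=1..k-1} phi_{k-1,j} rho(k-j)]
            / [1 - sum_{j=1..k-1} phi_{k-1,j} rho(j)],
  phi_{k,j} = phi_{k-1,j} - phi_{kk} phi_{k-1,k-j},  j = 1..k-1.
Step k = 1:
  phi_11 = rho(1) = 0.6321.
Step k = 2:
  phi_22 = [rho(2) - phi_11 rho(1)] / [1 - phi_11 rho(1)] = [0.3635 - (0.6321)(0.6321)] / [1 - (0.6321)(0.6321)]
         = -0.03605041 / 0.60044959 = -0.06.
Therefore phi_{22} = -0.0600.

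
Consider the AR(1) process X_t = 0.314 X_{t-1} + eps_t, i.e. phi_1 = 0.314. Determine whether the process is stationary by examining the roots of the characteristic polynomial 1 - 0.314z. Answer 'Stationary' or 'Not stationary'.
\text{Stationary}

The AR(p) characteristic polynomial is P(z) = 1 - 0.314z.
Stationarity requires all roots to lie outside the unit circle, i.e. |z| > 1 for every root.
This is linear in z: 1 + (-0.314) z = 0  =>  z = -1/(-0.314) = 3.184713,  |z| = 3.184713.
Moduli of all roots: 3.1847.
All moduli strictly greater than 1? Yes.
Verdict: Stationary.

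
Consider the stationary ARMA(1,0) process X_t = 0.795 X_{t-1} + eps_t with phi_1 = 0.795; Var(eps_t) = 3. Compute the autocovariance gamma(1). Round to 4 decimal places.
\gamma(1) = 6.4814

Multiply the model equation by X_{t-k} and take expectations. With theta_0 = psi_0 = 1 and psi_j the MA(infinity) weights, this gives
  gamma(k) - sum_i phi_i gamma(k-i) = c_k,
  c_k = sigma^2 * sum_{j=k..q} theta_j psi_{j-k}   (c_k = 0 for k > q),
using gamma(-m) = gamma(m).
Pure AR (q = 0): c_0 = sigma^2 = 3, c_k = 0 for k >= 1.
Equations for k = 0 and k = 1 (AR order 1):
  gamma(0) = phi_1 gamma(1) + c_0
  gamma(1) = phi_1 gamma(0) + c_1
Substituting the second into the first: gamma(0) (1 - phi_1^2) = c_0 + phi_1 c_1, so
  gamma(0) = c_0 / (1 - phi_1^2) = 3 / (1 - (0.795)^2) = 3 / 0.367975 = 8.152728.
  gamma(1) = phi_1 gamma(0) = (0.795)(8.152728) = 6.481419.
Therefore gamma(1) = 6.4814 (to 4 decimal places).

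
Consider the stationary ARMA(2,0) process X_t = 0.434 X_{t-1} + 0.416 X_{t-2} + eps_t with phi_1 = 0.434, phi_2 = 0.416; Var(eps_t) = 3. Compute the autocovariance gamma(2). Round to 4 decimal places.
\gamma(2) = 5.9841

Multiply the model equation by X_{t-k} and take expectations. With theta_0 = psi_0 = 1 and psi_j the MA(infinity) weights, this gives
  gamma(k) - sum_i phi_i gamma(k-i) = c_k,
  c_k = sigma^2 * sum_{j=k..q} theta_j psi_{j-k}   (c_k = 0 for k > q),
using gamma(-m) = gamma(m).
Pure AR (q = 0): c_0 = sigma^2 = 3, c_k = 0 for k >= 1.
Equations for k = 0, 1, 2 (AR order 2, c_2 = 0):
  (E0) gamma(0) = phi_1 gamma(1) + phi_2 gamma(2) + c_0
  (E1) gamma(1) = phi_1 gamma(0) + phi_2 gamma(1) + c_1
  (E2) gamma(2) = phi_1 gamma(1) + phi_2 gamma(0)
From (E1): gamma(1) = A gamma(0) + B with
  A = phi_1 / (1 - phi_2) = 0.434 / 0.584 = 0.743151,   B = c_1 / (1 - phi_2) = 0 / 0.584 = 0.
Insert (E2) into (E0): gamma(0) (1 - phi_2^2) = phi_1 (1 + phi_2) gamma(1) + c_0.
  phi_1 (1 + phi_2) = (0.434)(1.416) = 0.614544,   1 - phi_2^2 = 0.826944.
Replace gamma(1) by A gamma(0) + B and collect gamma(0):
  gamma(0) [0.826944 - (0.614544)(0.743151)] = c_0 = 3
  gamma(0) * 0.370245 = 3
  gamma(0) = 3 / 0.370245 = 8.102738.
  gamma(1) = A gamma(0) = (0.743151)(8.102738) = 6.021556.
  gamma(2) = phi_1 gamma(1) + phi_2 gamma(0) = (0.434)(6.021556) + (0.416)(8.102738) = 5.984094.
Therefore gamma(2) = 5.9841 (to 4 decimal places).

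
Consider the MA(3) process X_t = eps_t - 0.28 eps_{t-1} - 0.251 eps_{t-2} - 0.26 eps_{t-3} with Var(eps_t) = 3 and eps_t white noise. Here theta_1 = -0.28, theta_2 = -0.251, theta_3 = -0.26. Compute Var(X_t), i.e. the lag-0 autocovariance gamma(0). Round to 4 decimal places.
\gamma(0) = 3.6270

For an MA(q) process X_t = eps_t + sum_i theta_i eps_{t-i} with
Var(eps_t) = sigma^2, the variance is
  gamma(0) = sigma^2 * (1 + sum_i theta_i^2).
  sum_i theta_i^2 = (-0.28)^2 + (-0.251)^2 + (-0.26)^2 = 0.0784 + 0.063001 + 0.0676 = 0.209001.
  gamma(0) = 3 * (1 + 0.209001) = 3 * 1.209001 = 3.627003, which rounds to 3.6270.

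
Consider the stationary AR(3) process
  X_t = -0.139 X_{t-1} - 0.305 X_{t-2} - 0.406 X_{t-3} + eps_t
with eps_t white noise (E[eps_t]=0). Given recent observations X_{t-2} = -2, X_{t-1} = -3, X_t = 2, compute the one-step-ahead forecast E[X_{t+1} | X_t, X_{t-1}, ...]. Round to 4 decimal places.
E[X_{t+1} \mid \mathcal F_t] = 1.4490

For an AR(p) model X_t = c + sum_i phi_i X_{t-i} + eps_t, the
one-step-ahead conditional mean is
  E[X_{t+1} | X_t, ...] = c + sum_i phi_i X_{t+1-i}.
Substitute known values:
  E[X_{t+1} | ...] = (-0.139) * (2) + (-0.305) * (-3) + (-0.406) * (-2)
                   = 1.4490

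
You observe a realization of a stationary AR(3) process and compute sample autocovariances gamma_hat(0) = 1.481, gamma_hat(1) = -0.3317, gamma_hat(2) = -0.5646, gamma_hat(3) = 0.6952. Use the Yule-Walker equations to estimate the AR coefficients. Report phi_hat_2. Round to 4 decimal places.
\hat\phi_{2} = -0.3490

The Yule-Walker equations for an AR(p) process read, in matrix form,
  Gamma_p phi = r_p,   with   (Gamma_p)_{ij} = gamma(|i - j|),
                       (r_p)_i = gamma(i),   i,j = 1..p.
Substitute the sample gammas (Toeplitz matrix and right-hand side of size 3):
  Gamma_p = [[1.481, -0.3317, -0.5646], [-0.3317, 1.481, -0.3317], [-0.5646, -0.3317, 1.481]]
  r_p     = [-0.3317, -0.5646, 0.6952]
Written out (R1..R3):
  (R1) 1.481 phi_1 - 0.3317 phi_2 - 0.5646 phi_3 = -0.3317
  (R2) -0.3317 phi_1 + 1.481 phi_2 - 0.3317 phi_3 = -0.5646
  (R3) -0.5646 phi_1 - 0.3317 phi_2 + 1.481 phi_3 = 0.6952
Gaussian elimination:
  R2 <- R2 - (-0.3317/1.481) R1 = R2 - (-0.22397) R1:  1.406709 phi_2 - 0.458154 phi_3 = -0.638891
  R3 <- R3 - (-0.5646/1.481) R1 = R3 - (-0.381229) R1:  -0.458154 phi_2 + 1.265758 phi_3 = 0.568746
  R3 <- R3 - (-0.458154/1.406709) R2 = R3 - (-0.325692) R2:  1.116541 phi_3 = 0.360665
Back-substitution:
  phi_hat_3 = 0.360665 / 1.116541 = 0.32302
  phi_hat_2 = (-0.638891 - (-0.458154)(0.32302)) / 1.406709 = -0.348969
  phi_hat_1 = (-0.3317 - (-0.3317)(-0.348969) - (-0.5646)(0.32302)) / 1.481 = -0.178985
So phi_hat = [-0.1790, -0.3490, 0.3230].
Therefore phi_hat_2 = -0.3490.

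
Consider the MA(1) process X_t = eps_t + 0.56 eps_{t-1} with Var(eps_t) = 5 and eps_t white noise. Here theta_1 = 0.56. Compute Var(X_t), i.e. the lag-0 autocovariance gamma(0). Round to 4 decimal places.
\gamma(0) = 6.5680

For an MA(q) process X_t = eps_t + sum_i theta_i eps_{t-i} with
Var(eps_t) = sigma^2, the variance is
  gamma(0) = sigma^2 * (1 + sum_i theta_i^2).
  sum_i theta_i^2 = (0.56)^2 = 0.3136.
  gamma(0) = 5 * (1 + 0.3136) = 5 * 1.3136 = 6.568, which rounds to 6.5680.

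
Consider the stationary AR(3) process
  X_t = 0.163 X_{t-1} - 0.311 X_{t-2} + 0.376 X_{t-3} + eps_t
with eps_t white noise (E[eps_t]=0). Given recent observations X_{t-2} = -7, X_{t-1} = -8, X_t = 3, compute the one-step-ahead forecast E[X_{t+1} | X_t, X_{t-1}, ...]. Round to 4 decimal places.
E[X_{t+1} \mid \mathcal F_t] = 0.3450

For an AR(p) model X_t = c + sum_i phi_i X_{t-i} + eps_t, the
one-step-ahead conditional mean is
  E[X_{t+1} | X_t, ...] = c + sum_i phi_i X_{t+1-i}.
Substitute known values:
  E[X_{t+1} | ...] = (0.163) * (3) + (-0.311) * (-8) + (0.376) * (-7)
                   = 0.3450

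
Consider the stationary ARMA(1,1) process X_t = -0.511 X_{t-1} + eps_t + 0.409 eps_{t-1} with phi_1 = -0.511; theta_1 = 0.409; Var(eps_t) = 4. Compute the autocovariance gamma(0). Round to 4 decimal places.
\gamma(0) = 4.0563

Multiply the model equation by X_{t-k} and take expectations. With theta_0 = psi_0 = 1 and psi_j the MA(infinity) weights, this gives
  gamma(k) - sum_i phi_i gamma(k-i) = c_k,
  c_k = sigma^2 * sum_{j=k..q} theta_j psi_{j-k}   (c_k = 0 for k > q),
using gamma(-m) = gamma(m).
psi-weights needed (psi_j = theta_j + sum_i phi_i psi_{j-i}):
  psi_1 = theta_1 + phi_1 = 0.409 + (-0.511) = -0.102
Right-hand sides:
  c_0 = sigma^2 (1 + theta_1 psi_1) = 4 * (1 + (0.409)(-0.102)) = 4 * 0.958282 = 3.833128
  c_1 = sigma^2 theta_1 = 4 * (0.409) = 1.636
  c_2 = 0
Equations for k = 0 and k = 1 (AR order 1):
  gamma(0) = phi_1 gamma(1) + c_0
  gamma(1) = phi_1 gamma(0) + c_1
Substituting the second into the first: gamma(0) (1 - phi_1^2) = c_0 + phi_1 c_1, so
  gamma(0) = (c_0 + phi_1 c_1) / (1 - phi_1^2) = (3.833128 + (-0.511)(1.636)) / (1 - (-0.511)^2) = 2.997132 / 0.738879 = 4.056323.
Therefore gamma(0) = 4.0563 (to 4 decimal places).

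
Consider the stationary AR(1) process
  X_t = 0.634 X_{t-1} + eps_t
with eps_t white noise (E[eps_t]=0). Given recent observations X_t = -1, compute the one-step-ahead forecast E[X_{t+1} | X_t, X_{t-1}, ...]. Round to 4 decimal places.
E[X_{t+1} \mid \mathcal F_t] = -0.6340

For an AR(p) model X_t = c + sum_i phi_i X_{t-i} + eps_t, the
one-step-ahead conditional mean is
  E[X_{t+1} | X_t, ...] = c + sum_i phi_i X_{t+1-i}.
Substitute known values:
  E[X_{t+1} | ...] = (0.634) * (-1)
                   = -0.6340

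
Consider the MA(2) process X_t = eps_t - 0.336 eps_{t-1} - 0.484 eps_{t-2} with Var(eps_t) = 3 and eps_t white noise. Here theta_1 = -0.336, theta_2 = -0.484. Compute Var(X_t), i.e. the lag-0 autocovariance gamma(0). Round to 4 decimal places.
\gamma(0) = 4.0415

For an MA(q) process X_t = eps_t + sum_i theta_i eps_{t-i} with
Var(eps_t) = sigma^2, the variance is
  gamma(0) = sigma^2 * (1 + sum_i theta_i^2).
  sum_i theta_i^2 = (-0.336)^2 + (-0.484)^2 = 0.112896 + 0.234256 = 0.347152.
  gamma(0) = 3 * (1 + 0.347152) = 3 * 1.347152 = 4.041456, which rounds to 4.0415.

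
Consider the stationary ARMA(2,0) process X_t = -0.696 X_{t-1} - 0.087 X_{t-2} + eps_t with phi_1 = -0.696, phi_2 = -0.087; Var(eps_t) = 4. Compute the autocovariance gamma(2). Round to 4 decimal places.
\gamma(2) = 2.4499

Multiply the model equation by X_{t-k} and take expectations. With theta_0 = psi_0 = 1 and psi_j the MA(infinity) weights, this gives
  gamma(k) - sum_i phi_i gamma(k-i) = c_k,
  c_k = sigma^2 * sum_{j=k..q} theta_j psi_{j-k}   (c_k = 0 for k > q),
using gamma(-m) = gamma(m).
Pure AR (q = 0): c_0 = sigma^2 = 4, c_k = 0 for k >= 1.
Equations for k = 0, 1, 2 (AR order 2, c_2 = 0):
  (E0) gamma(0) = phi_1 gamma(1) + phi_2 gamma(2) + c_0
  (E1) gamma(1) = phi_1 gamma(0) + phi_2 gamma(1) + c_1
  (E2) gamma(2) = phi_1 gamma(1) + phi_2 gamma(0)
From (E1): gamma(1) = A gamma(0) + B with
  A = phi_1 / (1 - phi_2) = -0.696 / 1.087 = -0.640294,   B = c_1 / (1 - phi_2) = 0 / 1.087 = 0.
Insert (E2) into (E0): gamma(0) (1 - phi_2^2) = phi_1 (1 + phi_2) gamma(1) + c_0.
  phi_1 (1 + phi_2) = (-0.696)(0.913) = -0.635448,   1 - phi_2^2 = 0.992431.
Replace gamma(1) by A gamma(0) + B and collect gamma(0):
  gamma(0) [0.992431 - (-0.635448)(-0.640294)] = c_0 = 4
  gamma(0) * 0.585557 = 4
  gamma(0) = 4 / 0.585557 = 6.8311.
  gamma(1) = A gamma(0) = (-0.640294)(6.8311) = -4.373915.
  gamma(2) = phi_1 gamma(1) + phi_2 gamma(0) = (-0.696)(-4.373915) + (-0.087)(6.8311) = 2.449939.
Therefore gamma(2) = 2.4499 (to 4 decimal places).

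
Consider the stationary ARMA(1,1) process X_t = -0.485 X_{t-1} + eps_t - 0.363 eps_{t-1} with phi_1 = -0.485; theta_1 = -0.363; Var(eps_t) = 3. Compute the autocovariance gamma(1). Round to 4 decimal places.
\gamma(1) = -3.9121

Multiply the model equation by X_{t-k} and take expectations. With theta_0 = psi_0 = 1 and psi_j the MA(infinity) weights, this gives
  gamma(k) - sum_i phi_i gamma(k-i) = c_k,
  c_k = sigma^2 * sum_{j=k..q} theta_j psi_{j-k}   (c_k = 0 for k > q),
using gamma(-m) = gamma(m).
psi-weights needed (psi_j = theta_j + sum_i phi_i psi_{j-i}):
  psi_1 = theta_1 + phi_1 = -0.363 + (-0.485) = -0.848
Right-hand sides:
  c_0 = sigma^2 (1 + theta_1 psi_1) = 3 * (1 + (-0.363)(-0.848)) = 3 * 1.307824 = 3.923472
  c_1 = sigma^2 theta_1 = 3 * (-0.363) = -1.089
  c_2 = 0
Equations for k = 0 and k = 1 (AR order 1):
  gamma(0) = phi_1 gamma(1) + c_0
  gamma(1) = phi_1 gamma(0) + c_1
Substituting the second into the first: gamma(0) (1 - phi_1^2) = c_0 + phi_1 c_1, so
  gamma(0) = (c_0 + phi_1 c_1) / (1 - phi_1^2) = (3.923472 + (-0.485)(-1.089)) / (1 - (-0.485)^2) = 4.451637 / 0.764775 = 5.820845.
  gamma(1) = phi_1 gamma(0) + c_1 = (-0.485)(5.820845) + (-1.089) = -3.91211.
Therefore gamma(1) = -3.9121 (to 4 decimal places).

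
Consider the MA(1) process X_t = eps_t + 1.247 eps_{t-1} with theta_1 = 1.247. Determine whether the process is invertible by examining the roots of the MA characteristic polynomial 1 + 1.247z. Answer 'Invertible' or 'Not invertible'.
\text{Not invertible}

The MA(q) characteristic polynomial is P(z) = 1 + 1.247z.
Invertibility requires all roots to lie outside the unit circle, i.e. |z| > 1 for every root.
This is linear in z: 1 + (1.247) z = 0  =>  z = -1/(1.247) = -0.801925,  |z| = 0.801925.
Moduli of all roots: 0.8019.
All moduli strictly greater than 1? No.
Verdict: Not invertible.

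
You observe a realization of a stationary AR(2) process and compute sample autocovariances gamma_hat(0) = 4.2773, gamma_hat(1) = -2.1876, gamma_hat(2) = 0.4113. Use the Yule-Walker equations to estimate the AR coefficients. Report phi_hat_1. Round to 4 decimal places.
\hat\phi_{1} = -0.6260

The Yule-Walker equations for an AR(p) process read, in matrix form,
  Gamma_p phi = r_p,   with   (Gamma_p)_{ij} = gamma(|i - j|),
                       (r_p)_i = gamma(i),   i,j = 1..p.
Substitute the sample gammas (Toeplitz matrix and right-hand side of size 2):
  Gamma_p = [[4.2773, -2.1876], [-2.1876, 4.2773]]
  r_p     = [-2.1876, 0.4113]
Written out:
  4.2773 phi_1 - 2.1876 phi_2 = -2.1876
  -2.1876 phi_1 + 4.2773 phi_2 = 0.4113
Solve by Cramer's rule:
  det = gamma(0)^2 - gamma(1)^2 = (4.2773)^2 - (-2.1876)^2 = 18.29529529 - 4.78559376 = 13.50970153
  phi_hat_1 = [gamma(1) gamma(0) - gamma(1) gamma(2)] / det = [(-2.1876)(4.2773) - (-2.1876)(0.4113)] / 13.50970153 = -8.4572616 / 13.50970153 = -0.626
  phi_hat_2 = [gamma(0) gamma(2) - gamma(1)^2] / det = [(4.2773)(0.4113) - (-2.1876)^2] / 13.50970153 = -3.02634027 / 13.50970153 = -0.224
So phi_hat = [-0.6260, -0.2240].
Therefore phi_hat_1 = -0.6260.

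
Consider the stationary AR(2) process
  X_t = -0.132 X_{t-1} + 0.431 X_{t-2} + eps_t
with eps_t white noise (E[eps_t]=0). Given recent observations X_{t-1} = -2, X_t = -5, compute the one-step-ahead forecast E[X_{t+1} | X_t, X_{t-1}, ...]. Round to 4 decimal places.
E[X_{t+1} \mid \mathcal F_t] = -0.2020

For an AR(p) model X_t = c + sum_i phi_i X_{t-i} + eps_t, the
one-step-ahead conditional mean is
  E[X_{t+1} | X_t, ...] = c + sum_i phi_i X_{t+1-i}.
Substitute known values:
  E[X_{t+1} | ...] = (-0.132) * (-5) + (0.431) * (-2)
                   = -0.2020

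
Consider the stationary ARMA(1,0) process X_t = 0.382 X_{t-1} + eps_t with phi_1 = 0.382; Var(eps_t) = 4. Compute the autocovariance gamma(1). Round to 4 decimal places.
\gamma(1) = 1.7891

Multiply the model equation by X_{t-k} and take expectations. With theta_0 = psi_0 = 1 and psi_j the MA(infinity) weights, this gives
  gamma(k) - sum_i phi_i gamma(k-i) = c_k,
  c_k = sigma^2 * sum_{j=k..q} theta_j psi_{j-k}   (c_k = 0 for k > q),
using gamma(-m) = gamma(m).
Pure AR (q = 0): c_0 = sigma^2 = 4, c_k = 0 for k >= 1.
Equations for k = 0 and k = 1 (AR order 1):
  gamma(0) = phi_1 gamma(1) + c_0
  gamma(1) = phi_1 gamma(0) + c_1
Substituting the second into the first: gamma(0) (1 - phi_1^2) = c_0 + phi_1 c_1, so
  gamma(0) = c_0 / (1 - phi_1^2) = 4 / (1 - (0.382)^2) = 4 / 0.854076 = 4.683424.
  gamma(1) = phi_1 gamma(0) = (0.382)(4.683424) = 1.789068.
Therefore gamma(1) = 1.7891 (to 4 decimal places).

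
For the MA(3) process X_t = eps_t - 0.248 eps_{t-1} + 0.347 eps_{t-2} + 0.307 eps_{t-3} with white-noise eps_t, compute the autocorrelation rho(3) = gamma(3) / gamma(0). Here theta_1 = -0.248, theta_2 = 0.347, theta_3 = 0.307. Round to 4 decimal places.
\rho(3) = 0.2406

For an MA(q) process with theta_0 = 1, the autocovariance is
  gamma(k) = sigma^2 * sum_{i=0..q-k} theta_i * theta_{i+k},
and rho(k) = gamma(k) / gamma(0). Sigma^2 cancels.
  numerator   = (1)*(0.307) = 0.307.
  denominator = (1)^2 + (-0.248)^2 + (0.347)^2 + (0.307)^2 = 1.276162.
  rho(3) = 0.307 / 1.276162 = 0.2406.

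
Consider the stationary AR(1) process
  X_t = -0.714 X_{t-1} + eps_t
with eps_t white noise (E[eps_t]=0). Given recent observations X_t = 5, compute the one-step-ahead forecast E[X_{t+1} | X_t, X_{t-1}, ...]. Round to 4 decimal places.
E[X_{t+1} \mid \mathcal F_t] = -3.5700

For an AR(p) model X_t = c + sum_i phi_i X_{t-i} + eps_t, the
one-step-ahead conditional mean is
  E[X_{t+1} | X_t, ...] = c + sum_i phi_i X_{t+1-i}.
Substitute known values:
  E[X_{t+1} | ...] = (-0.714) * (5)
                   = -3.5700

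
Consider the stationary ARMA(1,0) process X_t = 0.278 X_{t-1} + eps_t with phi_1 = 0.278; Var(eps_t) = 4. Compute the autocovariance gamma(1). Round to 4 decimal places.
\gamma(1) = 1.2051

Multiply the model equation by X_{t-k} and take expectations. With theta_0 = psi_0 = 1 and psi_j the MA(infinity) weights, this gives
  gamma(k) - sum_i phi_i gamma(k-i) = c_k,
  c_k = sigma^2 * sum_{j=k..q} theta_j psi_{j-k}   (c_k = 0 for k > q),
using gamma(-m) = gamma(m).
Pure AR (q = 0): c_0 = sigma^2 = 4, c_k = 0 for k >= 1.
Equations for k = 0 and k = 1 (AR order 1):
  gamma(0) = phi_1 gamma(1) + c_0
  gamma(1) = phi_1 gamma(0) + c_1
Substituting the second into the first: gamma(0) (1 - phi_1^2) = c_0 + phi_1 c_1, so
  gamma(0) = c_0 / (1 - phi_1^2) = 4 / (1 - (0.278)^2) = 4 / 0.922716 = 4.335028.
  gamma(1) = phi_1 gamma(0) = (0.278)(4.335028) = 1.205138.
Therefore gamma(1) = 1.2051 (to 4 decimal places).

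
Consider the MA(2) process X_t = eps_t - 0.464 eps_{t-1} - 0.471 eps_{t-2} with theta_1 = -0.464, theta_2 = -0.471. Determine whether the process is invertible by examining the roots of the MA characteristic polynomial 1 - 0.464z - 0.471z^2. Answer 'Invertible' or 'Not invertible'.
\text{Invertible}

The MA(q) characteristic polynomial is P(z) = 1 - 0.464z - 0.471z^2.
Invertibility requires all roots to lie outside the unit circle, i.e. |z| > 1 for every root.
Set 1 + (-0.464) z + (-0.471) z^2 = 0, i.e. a z^2 + b z + c = 0 with a = -0.471, b = -0.464, c = 1.
Discriminant D = b^2 - 4ac = (-0.464)^2 - 4*(-0.471)*1 = 0.215296 - (-1.884) = 2.099296.
D >= 0, so the roots are real: z = (-b +/- sqrt(D)) / (2a) = (0.464 +/- 1.448895) / (-0.942).
  z_1 = (0.464 + 1.448895) / (-0.942) = -2.0307,   |z_1| = 2.0307.
  z_2 = (0.464 - 1.448895) / (-0.942) = 1.0455,   |z_2| = 1.0455.
Moduli of all roots: 2.0307, 1.0455.
All moduli strictly greater than 1? Yes.
Verdict: Invertible.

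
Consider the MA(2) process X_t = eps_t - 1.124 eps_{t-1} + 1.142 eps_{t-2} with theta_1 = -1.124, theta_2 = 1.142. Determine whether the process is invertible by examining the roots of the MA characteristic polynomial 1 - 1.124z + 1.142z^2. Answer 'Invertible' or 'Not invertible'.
\text{Not invertible}

The MA(q) characteristic polynomial is P(z) = 1 - 1.124z + 1.142z^2.
Invertibility requires all roots to lie outside the unit circle, i.e. |z| > 1 for every root.
Set 1 + (-1.124) z + (1.142) z^2 = 0, i.e. a z^2 + b z + c = 0 with a = 1.142, b = -1.124, c = 1.
Discriminant D = b^2 - 4ac = (-1.124)^2 - 4*(1.142)*1 = 1.263376 - (4.568) = -3.304624.
D < 0, so the roots are the complex-conjugate pair z = (-b +/- i sqrt(-D)) / (2a) = 0.4921 +/- 0.7959i.
For a conjugate pair |z|^2 = z * conj(z) = (product of roots) = c/a = 1/(1.142) = 0.875657, so |z| = sqrt(0.875657) = 0.9358 for both roots.
Moduli of all roots: 0.9358, 0.9358.
All moduli strictly greater than 1? No.
Verdict: Not invertible.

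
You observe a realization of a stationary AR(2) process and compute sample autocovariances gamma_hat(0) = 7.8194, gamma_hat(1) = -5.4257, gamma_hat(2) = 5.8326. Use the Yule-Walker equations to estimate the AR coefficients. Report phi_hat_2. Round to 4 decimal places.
\hat\phi_{2} = 0.5100

The Yule-Walker equations for an AR(p) process read, in matrix form,
  Gamma_p phi = r_p,   with   (Gamma_p)_{ij} = gamma(|i - j|),
                       (r_p)_i = gamma(i),   i,j = 1..p.
Substitute the sample gammas (Toeplitz matrix and right-hand side of size 2):
  Gamma_p = [[7.8194, -5.4257], [-5.4257, 7.8194]]
  r_p     = [-5.4257, 5.8326]
Written out:
  7.8194 phi_1 - 5.4257 phi_2 = -5.4257
  -5.4257 phi_1 + 7.8194 phi_2 = 5.8326
Solve by Cramer's rule:
  det = gamma(0)^2 - gamma(1)^2 = (7.8194)^2 - (-5.4257)^2 = 61.14301636 - 29.43822049 = 31.70479587
  phi_hat_1 = [gamma(1) gamma(0) - gamma(1) gamma(2)] / det = [(-5.4257)(7.8194) - (-5.4257)(5.8326)] / 31.70479587 = -10.77978076 / 31.70479587 = -0.34
  phi_hat_2 = [gamma(0) gamma(2) - gamma(1)^2] / det = [(7.8194)(5.8326) - (-5.4257)^2] / 31.70479587 = 16.16921195 / 31.70479587 = 0.51
So phi_hat = [-0.3400, 0.5100].
Therefore phi_hat_2 = 0.5100.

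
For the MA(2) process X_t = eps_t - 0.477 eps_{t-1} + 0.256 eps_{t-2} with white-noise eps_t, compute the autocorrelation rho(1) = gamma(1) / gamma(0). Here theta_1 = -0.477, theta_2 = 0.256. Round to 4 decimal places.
\rho(1) = -0.4633

For an MA(q) process with theta_0 = 1, the autocovariance is
  gamma(k) = sigma^2 * sum_{i=0..q-k} theta_i * theta_{i+k},
and rho(k) = gamma(k) / gamma(0). Sigma^2 cancels.
  numerator   = (1)*(-0.477) + (-0.477)*(0.256) = -0.599112.
  denominator = (1)^2 + (-0.477)^2 + (0.256)^2 = 1.293065.
  rho(1) = -0.599112 / 1.293065 = -0.4633.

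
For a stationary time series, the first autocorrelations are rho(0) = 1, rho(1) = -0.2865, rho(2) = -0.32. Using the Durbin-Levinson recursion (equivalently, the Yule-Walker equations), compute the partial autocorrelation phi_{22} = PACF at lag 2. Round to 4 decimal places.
\phi_{22} = -0.4380

The PACF at lag k is phi_{kk}, the last component of the solution
to the Yule-Walker system G_k phi = r_k where
  (G_k)_{ij} = rho(|i - j|), (r_k)_i = rho(i), i,j = 1..k.
Equivalently, Durbin-Levinson gives phi_{kk} iteratively:
  phi_{11} = rho(1)
  phi_{kk} = [rho(k) - sum_{j=1..k-1} phi_{k-1,j} rho(k-j)]
            / [1 - sum_{j=1..k-1} phi_{k-1,j} rho(j)],
  phi_{k,j} = phi_{k-1,j} - phi_{kk} phi_{k-1,k-j},  j = 1..k-1.
Step k = 1:
  phi_11 = rho(1) = -0.2865.
Step k = 2:
  phi_22 = [rho(2) - phi_11 rho(1)] / [1 - phi_11 rho(1)] = [-0.32 - (-0.2865)(-0.2865)] / [1 - (-0.2865)(-0.2865)]
         = -0.40208225 / 0.91791775 = -0.438.
Therefore phi_{22} = -0.4380.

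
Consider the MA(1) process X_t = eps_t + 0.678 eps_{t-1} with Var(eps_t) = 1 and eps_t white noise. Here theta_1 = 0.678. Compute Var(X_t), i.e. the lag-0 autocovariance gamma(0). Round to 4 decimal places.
\gamma(0) = 1.4597

For an MA(q) process X_t = eps_t + sum_i theta_i eps_{t-i} with
Var(eps_t) = sigma^2, the variance is
  gamma(0) = sigma^2 * (1 + sum_i theta_i^2).
  sum_i theta_i^2 = (0.678)^2 = 0.459684.
  gamma(0) = 1 * (1 + 0.459684) = 1 * 1.459684 = 1.459684, which rounds to 1.4597.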